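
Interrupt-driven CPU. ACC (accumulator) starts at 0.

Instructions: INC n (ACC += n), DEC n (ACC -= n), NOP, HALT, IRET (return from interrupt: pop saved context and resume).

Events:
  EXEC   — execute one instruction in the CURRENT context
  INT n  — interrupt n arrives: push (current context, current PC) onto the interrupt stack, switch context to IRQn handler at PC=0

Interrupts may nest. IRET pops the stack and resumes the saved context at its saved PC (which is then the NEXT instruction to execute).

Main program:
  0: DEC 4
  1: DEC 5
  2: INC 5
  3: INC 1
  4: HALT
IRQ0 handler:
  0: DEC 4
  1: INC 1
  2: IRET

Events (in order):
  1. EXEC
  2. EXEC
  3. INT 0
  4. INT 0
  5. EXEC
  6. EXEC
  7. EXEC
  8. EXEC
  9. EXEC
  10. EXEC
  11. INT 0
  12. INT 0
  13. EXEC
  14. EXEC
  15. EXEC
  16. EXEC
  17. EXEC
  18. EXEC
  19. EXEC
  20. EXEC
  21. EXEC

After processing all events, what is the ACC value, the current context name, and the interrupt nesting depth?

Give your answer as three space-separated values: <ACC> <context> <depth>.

Answer: -15 MAIN 0

Derivation:
Event 1 (EXEC): [MAIN] PC=0: DEC 4 -> ACC=-4
Event 2 (EXEC): [MAIN] PC=1: DEC 5 -> ACC=-9
Event 3 (INT 0): INT 0 arrives: push (MAIN, PC=2), enter IRQ0 at PC=0 (depth now 1)
Event 4 (INT 0): INT 0 arrives: push (IRQ0, PC=0), enter IRQ0 at PC=0 (depth now 2)
Event 5 (EXEC): [IRQ0] PC=0: DEC 4 -> ACC=-13
Event 6 (EXEC): [IRQ0] PC=1: INC 1 -> ACC=-12
Event 7 (EXEC): [IRQ0] PC=2: IRET -> resume IRQ0 at PC=0 (depth now 1)
Event 8 (EXEC): [IRQ0] PC=0: DEC 4 -> ACC=-16
Event 9 (EXEC): [IRQ0] PC=1: INC 1 -> ACC=-15
Event 10 (EXEC): [IRQ0] PC=2: IRET -> resume MAIN at PC=2 (depth now 0)
Event 11 (INT 0): INT 0 arrives: push (MAIN, PC=2), enter IRQ0 at PC=0 (depth now 1)
Event 12 (INT 0): INT 0 arrives: push (IRQ0, PC=0), enter IRQ0 at PC=0 (depth now 2)
Event 13 (EXEC): [IRQ0] PC=0: DEC 4 -> ACC=-19
Event 14 (EXEC): [IRQ0] PC=1: INC 1 -> ACC=-18
Event 15 (EXEC): [IRQ0] PC=2: IRET -> resume IRQ0 at PC=0 (depth now 1)
Event 16 (EXEC): [IRQ0] PC=0: DEC 4 -> ACC=-22
Event 17 (EXEC): [IRQ0] PC=1: INC 1 -> ACC=-21
Event 18 (EXEC): [IRQ0] PC=2: IRET -> resume MAIN at PC=2 (depth now 0)
Event 19 (EXEC): [MAIN] PC=2: INC 5 -> ACC=-16
Event 20 (EXEC): [MAIN] PC=3: INC 1 -> ACC=-15
Event 21 (EXEC): [MAIN] PC=4: HALT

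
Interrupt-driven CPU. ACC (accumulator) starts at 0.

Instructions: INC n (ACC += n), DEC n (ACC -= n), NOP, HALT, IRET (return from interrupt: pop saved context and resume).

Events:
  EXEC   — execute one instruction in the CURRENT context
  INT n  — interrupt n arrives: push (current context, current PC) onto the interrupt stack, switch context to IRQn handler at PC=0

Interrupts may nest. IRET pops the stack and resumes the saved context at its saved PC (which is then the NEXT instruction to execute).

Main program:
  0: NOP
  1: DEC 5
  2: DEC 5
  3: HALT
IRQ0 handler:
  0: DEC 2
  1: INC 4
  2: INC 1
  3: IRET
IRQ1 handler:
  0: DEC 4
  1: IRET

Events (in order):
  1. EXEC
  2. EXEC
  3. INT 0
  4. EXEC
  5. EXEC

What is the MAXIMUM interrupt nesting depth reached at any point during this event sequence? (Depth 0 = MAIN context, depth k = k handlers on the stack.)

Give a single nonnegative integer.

Event 1 (EXEC): [MAIN] PC=0: NOP [depth=0]
Event 2 (EXEC): [MAIN] PC=1: DEC 5 -> ACC=-5 [depth=0]
Event 3 (INT 0): INT 0 arrives: push (MAIN, PC=2), enter IRQ0 at PC=0 (depth now 1) [depth=1]
Event 4 (EXEC): [IRQ0] PC=0: DEC 2 -> ACC=-7 [depth=1]
Event 5 (EXEC): [IRQ0] PC=1: INC 4 -> ACC=-3 [depth=1]
Max depth observed: 1

Answer: 1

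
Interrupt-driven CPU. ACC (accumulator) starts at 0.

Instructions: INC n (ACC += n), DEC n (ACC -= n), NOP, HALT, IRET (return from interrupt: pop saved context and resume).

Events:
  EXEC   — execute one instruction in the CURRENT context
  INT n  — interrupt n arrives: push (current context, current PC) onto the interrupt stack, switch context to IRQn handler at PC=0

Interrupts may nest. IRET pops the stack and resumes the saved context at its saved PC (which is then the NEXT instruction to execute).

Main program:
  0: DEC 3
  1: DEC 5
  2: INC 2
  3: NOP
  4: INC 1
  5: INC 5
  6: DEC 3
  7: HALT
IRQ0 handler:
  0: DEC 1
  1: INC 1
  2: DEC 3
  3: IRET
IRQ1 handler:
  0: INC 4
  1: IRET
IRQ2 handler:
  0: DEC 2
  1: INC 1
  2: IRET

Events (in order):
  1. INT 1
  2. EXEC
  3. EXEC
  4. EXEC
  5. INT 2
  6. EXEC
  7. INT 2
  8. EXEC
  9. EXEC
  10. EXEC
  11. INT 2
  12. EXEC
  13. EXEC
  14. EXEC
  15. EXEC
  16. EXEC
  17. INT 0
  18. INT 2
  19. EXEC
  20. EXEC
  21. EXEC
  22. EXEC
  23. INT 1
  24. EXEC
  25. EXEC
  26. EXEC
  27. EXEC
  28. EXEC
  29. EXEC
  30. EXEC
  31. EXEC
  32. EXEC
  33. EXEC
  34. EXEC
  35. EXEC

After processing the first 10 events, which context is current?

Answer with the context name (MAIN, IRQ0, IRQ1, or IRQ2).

Event 1 (INT 1): INT 1 arrives: push (MAIN, PC=0), enter IRQ1 at PC=0 (depth now 1)
Event 2 (EXEC): [IRQ1] PC=0: INC 4 -> ACC=4
Event 3 (EXEC): [IRQ1] PC=1: IRET -> resume MAIN at PC=0 (depth now 0)
Event 4 (EXEC): [MAIN] PC=0: DEC 3 -> ACC=1
Event 5 (INT 2): INT 2 arrives: push (MAIN, PC=1), enter IRQ2 at PC=0 (depth now 1)
Event 6 (EXEC): [IRQ2] PC=0: DEC 2 -> ACC=-1
Event 7 (INT 2): INT 2 arrives: push (IRQ2, PC=1), enter IRQ2 at PC=0 (depth now 2)
Event 8 (EXEC): [IRQ2] PC=0: DEC 2 -> ACC=-3
Event 9 (EXEC): [IRQ2] PC=1: INC 1 -> ACC=-2
Event 10 (EXEC): [IRQ2] PC=2: IRET -> resume IRQ2 at PC=1 (depth now 1)

Answer: IRQ2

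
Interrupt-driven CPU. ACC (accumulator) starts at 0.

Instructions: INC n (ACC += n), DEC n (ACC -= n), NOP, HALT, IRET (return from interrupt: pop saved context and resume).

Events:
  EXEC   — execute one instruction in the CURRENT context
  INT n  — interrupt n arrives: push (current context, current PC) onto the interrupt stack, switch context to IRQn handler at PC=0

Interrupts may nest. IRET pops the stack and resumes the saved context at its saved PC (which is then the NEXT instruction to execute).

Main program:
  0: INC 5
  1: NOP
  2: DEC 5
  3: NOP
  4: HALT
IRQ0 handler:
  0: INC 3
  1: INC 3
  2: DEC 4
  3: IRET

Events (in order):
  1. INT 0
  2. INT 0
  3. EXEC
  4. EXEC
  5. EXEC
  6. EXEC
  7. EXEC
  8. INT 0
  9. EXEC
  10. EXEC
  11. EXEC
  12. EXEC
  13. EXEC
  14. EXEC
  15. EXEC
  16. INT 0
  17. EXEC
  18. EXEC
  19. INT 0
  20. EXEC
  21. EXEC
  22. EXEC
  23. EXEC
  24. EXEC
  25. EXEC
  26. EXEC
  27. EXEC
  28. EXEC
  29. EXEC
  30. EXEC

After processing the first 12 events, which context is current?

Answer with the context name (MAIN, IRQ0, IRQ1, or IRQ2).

Event 1 (INT 0): INT 0 arrives: push (MAIN, PC=0), enter IRQ0 at PC=0 (depth now 1)
Event 2 (INT 0): INT 0 arrives: push (IRQ0, PC=0), enter IRQ0 at PC=0 (depth now 2)
Event 3 (EXEC): [IRQ0] PC=0: INC 3 -> ACC=3
Event 4 (EXEC): [IRQ0] PC=1: INC 3 -> ACC=6
Event 5 (EXEC): [IRQ0] PC=2: DEC 4 -> ACC=2
Event 6 (EXEC): [IRQ0] PC=3: IRET -> resume IRQ0 at PC=0 (depth now 1)
Event 7 (EXEC): [IRQ0] PC=0: INC 3 -> ACC=5
Event 8 (INT 0): INT 0 arrives: push (IRQ0, PC=1), enter IRQ0 at PC=0 (depth now 2)
Event 9 (EXEC): [IRQ0] PC=0: INC 3 -> ACC=8
Event 10 (EXEC): [IRQ0] PC=1: INC 3 -> ACC=11
Event 11 (EXEC): [IRQ0] PC=2: DEC 4 -> ACC=7
Event 12 (EXEC): [IRQ0] PC=3: IRET -> resume IRQ0 at PC=1 (depth now 1)

Answer: IRQ0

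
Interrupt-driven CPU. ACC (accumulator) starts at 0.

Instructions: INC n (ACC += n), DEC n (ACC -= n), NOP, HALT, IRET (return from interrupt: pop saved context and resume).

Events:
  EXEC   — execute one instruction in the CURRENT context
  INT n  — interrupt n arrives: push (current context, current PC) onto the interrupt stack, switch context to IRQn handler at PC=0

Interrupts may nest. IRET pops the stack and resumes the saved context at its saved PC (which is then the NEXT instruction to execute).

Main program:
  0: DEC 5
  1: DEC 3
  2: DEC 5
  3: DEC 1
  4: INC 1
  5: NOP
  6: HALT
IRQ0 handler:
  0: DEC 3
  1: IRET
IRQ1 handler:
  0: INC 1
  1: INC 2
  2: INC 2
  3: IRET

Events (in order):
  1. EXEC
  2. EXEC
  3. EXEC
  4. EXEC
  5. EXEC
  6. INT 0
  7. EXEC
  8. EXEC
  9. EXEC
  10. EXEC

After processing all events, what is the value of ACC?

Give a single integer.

Answer: -16

Derivation:
Event 1 (EXEC): [MAIN] PC=0: DEC 5 -> ACC=-5
Event 2 (EXEC): [MAIN] PC=1: DEC 3 -> ACC=-8
Event 3 (EXEC): [MAIN] PC=2: DEC 5 -> ACC=-13
Event 4 (EXEC): [MAIN] PC=3: DEC 1 -> ACC=-14
Event 5 (EXEC): [MAIN] PC=4: INC 1 -> ACC=-13
Event 6 (INT 0): INT 0 arrives: push (MAIN, PC=5), enter IRQ0 at PC=0 (depth now 1)
Event 7 (EXEC): [IRQ0] PC=0: DEC 3 -> ACC=-16
Event 8 (EXEC): [IRQ0] PC=1: IRET -> resume MAIN at PC=5 (depth now 0)
Event 9 (EXEC): [MAIN] PC=5: NOP
Event 10 (EXEC): [MAIN] PC=6: HALT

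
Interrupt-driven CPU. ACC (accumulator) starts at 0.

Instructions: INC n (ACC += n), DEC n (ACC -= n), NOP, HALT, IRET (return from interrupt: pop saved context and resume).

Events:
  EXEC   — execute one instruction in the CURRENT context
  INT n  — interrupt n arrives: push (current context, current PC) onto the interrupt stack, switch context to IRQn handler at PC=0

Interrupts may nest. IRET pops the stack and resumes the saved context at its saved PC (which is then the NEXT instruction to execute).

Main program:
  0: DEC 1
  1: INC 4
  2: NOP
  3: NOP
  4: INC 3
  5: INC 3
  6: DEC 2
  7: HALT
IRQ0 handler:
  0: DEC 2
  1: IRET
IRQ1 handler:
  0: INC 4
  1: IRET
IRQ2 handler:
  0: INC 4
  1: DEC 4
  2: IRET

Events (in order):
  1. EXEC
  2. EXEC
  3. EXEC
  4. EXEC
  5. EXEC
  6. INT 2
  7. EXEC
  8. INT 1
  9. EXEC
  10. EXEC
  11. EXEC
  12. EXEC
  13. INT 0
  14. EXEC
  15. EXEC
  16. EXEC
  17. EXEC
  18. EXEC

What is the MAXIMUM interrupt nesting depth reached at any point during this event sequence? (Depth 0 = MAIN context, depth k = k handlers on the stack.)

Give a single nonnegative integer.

Answer: 2

Derivation:
Event 1 (EXEC): [MAIN] PC=0: DEC 1 -> ACC=-1 [depth=0]
Event 2 (EXEC): [MAIN] PC=1: INC 4 -> ACC=3 [depth=0]
Event 3 (EXEC): [MAIN] PC=2: NOP [depth=0]
Event 4 (EXEC): [MAIN] PC=3: NOP [depth=0]
Event 5 (EXEC): [MAIN] PC=4: INC 3 -> ACC=6 [depth=0]
Event 6 (INT 2): INT 2 arrives: push (MAIN, PC=5), enter IRQ2 at PC=0 (depth now 1) [depth=1]
Event 7 (EXEC): [IRQ2] PC=0: INC 4 -> ACC=10 [depth=1]
Event 8 (INT 1): INT 1 arrives: push (IRQ2, PC=1), enter IRQ1 at PC=0 (depth now 2) [depth=2]
Event 9 (EXEC): [IRQ1] PC=0: INC 4 -> ACC=14 [depth=2]
Event 10 (EXEC): [IRQ1] PC=1: IRET -> resume IRQ2 at PC=1 (depth now 1) [depth=1]
Event 11 (EXEC): [IRQ2] PC=1: DEC 4 -> ACC=10 [depth=1]
Event 12 (EXEC): [IRQ2] PC=2: IRET -> resume MAIN at PC=5 (depth now 0) [depth=0]
Event 13 (INT 0): INT 0 arrives: push (MAIN, PC=5), enter IRQ0 at PC=0 (depth now 1) [depth=1]
Event 14 (EXEC): [IRQ0] PC=0: DEC 2 -> ACC=8 [depth=1]
Event 15 (EXEC): [IRQ0] PC=1: IRET -> resume MAIN at PC=5 (depth now 0) [depth=0]
Event 16 (EXEC): [MAIN] PC=5: INC 3 -> ACC=11 [depth=0]
Event 17 (EXEC): [MAIN] PC=6: DEC 2 -> ACC=9 [depth=0]
Event 18 (EXEC): [MAIN] PC=7: HALT [depth=0]
Max depth observed: 2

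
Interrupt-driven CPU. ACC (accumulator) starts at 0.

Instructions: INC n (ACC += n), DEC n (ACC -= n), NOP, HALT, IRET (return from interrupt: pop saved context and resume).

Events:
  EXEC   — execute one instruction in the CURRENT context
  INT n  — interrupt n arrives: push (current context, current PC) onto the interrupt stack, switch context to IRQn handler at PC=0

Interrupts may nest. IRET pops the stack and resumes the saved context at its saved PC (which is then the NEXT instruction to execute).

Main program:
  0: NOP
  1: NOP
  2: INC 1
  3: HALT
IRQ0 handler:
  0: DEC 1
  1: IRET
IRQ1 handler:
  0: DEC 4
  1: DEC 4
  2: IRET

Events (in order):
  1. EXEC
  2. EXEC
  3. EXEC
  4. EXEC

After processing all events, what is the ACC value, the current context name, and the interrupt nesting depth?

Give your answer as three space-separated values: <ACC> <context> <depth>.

Answer: 1 MAIN 0

Derivation:
Event 1 (EXEC): [MAIN] PC=0: NOP
Event 2 (EXEC): [MAIN] PC=1: NOP
Event 3 (EXEC): [MAIN] PC=2: INC 1 -> ACC=1
Event 4 (EXEC): [MAIN] PC=3: HALT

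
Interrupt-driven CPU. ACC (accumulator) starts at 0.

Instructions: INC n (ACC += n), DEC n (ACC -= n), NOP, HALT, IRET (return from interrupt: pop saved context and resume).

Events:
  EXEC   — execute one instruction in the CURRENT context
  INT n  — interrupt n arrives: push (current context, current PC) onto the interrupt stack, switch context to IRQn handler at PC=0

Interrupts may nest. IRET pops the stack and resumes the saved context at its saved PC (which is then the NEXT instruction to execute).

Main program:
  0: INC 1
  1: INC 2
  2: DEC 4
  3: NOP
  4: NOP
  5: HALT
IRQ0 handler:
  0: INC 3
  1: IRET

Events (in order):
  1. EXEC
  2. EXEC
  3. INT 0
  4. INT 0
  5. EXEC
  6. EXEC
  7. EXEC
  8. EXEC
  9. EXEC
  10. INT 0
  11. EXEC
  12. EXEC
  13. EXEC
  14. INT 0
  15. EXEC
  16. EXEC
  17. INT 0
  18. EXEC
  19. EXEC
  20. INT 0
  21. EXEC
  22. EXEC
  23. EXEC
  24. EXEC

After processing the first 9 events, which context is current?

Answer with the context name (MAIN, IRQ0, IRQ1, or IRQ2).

Event 1 (EXEC): [MAIN] PC=0: INC 1 -> ACC=1
Event 2 (EXEC): [MAIN] PC=1: INC 2 -> ACC=3
Event 3 (INT 0): INT 0 arrives: push (MAIN, PC=2), enter IRQ0 at PC=0 (depth now 1)
Event 4 (INT 0): INT 0 arrives: push (IRQ0, PC=0), enter IRQ0 at PC=0 (depth now 2)
Event 5 (EXEC): [IRQ0] PC=0: INC 3 -> ACC=6
Event 6 (EXEC): [IRQ0] PC=1: IRET -> resume IRQ0 at PC=0 (depth now 1)
Event 7 (EXEC): [IRQ0] PC=0: INC 3 -> ACC=9
Event 8 (EXEC): [IRQ0] PC=1: IRET -> resume MAIN at PC=2 (depth now 0)
Event 9 (EXEC): [MAIN] PC=2: DEC 4 -> ACC=5

Answer: MAIN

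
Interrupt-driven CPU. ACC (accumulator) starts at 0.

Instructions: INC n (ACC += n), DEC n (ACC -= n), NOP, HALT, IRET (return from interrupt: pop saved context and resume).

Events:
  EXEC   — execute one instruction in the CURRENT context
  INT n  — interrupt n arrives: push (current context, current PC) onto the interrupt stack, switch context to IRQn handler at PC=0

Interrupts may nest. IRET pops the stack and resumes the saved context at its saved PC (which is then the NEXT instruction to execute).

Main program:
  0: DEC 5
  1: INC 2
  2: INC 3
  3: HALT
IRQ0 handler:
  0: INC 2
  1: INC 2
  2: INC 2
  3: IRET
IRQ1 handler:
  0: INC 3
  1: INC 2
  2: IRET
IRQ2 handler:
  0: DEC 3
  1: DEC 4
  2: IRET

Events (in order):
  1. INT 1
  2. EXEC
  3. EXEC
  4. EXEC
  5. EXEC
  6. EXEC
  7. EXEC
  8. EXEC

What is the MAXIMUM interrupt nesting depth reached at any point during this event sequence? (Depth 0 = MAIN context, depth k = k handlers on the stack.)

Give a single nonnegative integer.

Event 1 (INT 1): INT 1 arrives: push (MAIN, PC=0), enter IRQ1 at PC=0 (depth now 1) [depth=1]
Event 2 (EXEC): [IRQ1] PC=0: INC 3 -> ACC=3 [depth=1]
Event 3 (EXEC): [IRQ1] PC=1: INC 2 -> ACC=5 [depth=1]
Event 4 (EXEC): [IRQ1] PC=2: IRET -> resume MAIN at PC=0 (depth now 0) [depth=0]
Event 5 (EXEC): [MAIN] PC=0: DEC 5 -> ACC=0 [depth=0]
Event 6 (EXEC): [MAIN] PC=1: INC 2 -> ACC=2 [depth=0]
Event 7 (EXEC): [MAIN] PC=2: INC 3 -> ACC=5 [depth=0]
Event 8 (EXEC): [MAIN] PC=3: HALT [depth=0]
Max depth observed: 1

Answer: 1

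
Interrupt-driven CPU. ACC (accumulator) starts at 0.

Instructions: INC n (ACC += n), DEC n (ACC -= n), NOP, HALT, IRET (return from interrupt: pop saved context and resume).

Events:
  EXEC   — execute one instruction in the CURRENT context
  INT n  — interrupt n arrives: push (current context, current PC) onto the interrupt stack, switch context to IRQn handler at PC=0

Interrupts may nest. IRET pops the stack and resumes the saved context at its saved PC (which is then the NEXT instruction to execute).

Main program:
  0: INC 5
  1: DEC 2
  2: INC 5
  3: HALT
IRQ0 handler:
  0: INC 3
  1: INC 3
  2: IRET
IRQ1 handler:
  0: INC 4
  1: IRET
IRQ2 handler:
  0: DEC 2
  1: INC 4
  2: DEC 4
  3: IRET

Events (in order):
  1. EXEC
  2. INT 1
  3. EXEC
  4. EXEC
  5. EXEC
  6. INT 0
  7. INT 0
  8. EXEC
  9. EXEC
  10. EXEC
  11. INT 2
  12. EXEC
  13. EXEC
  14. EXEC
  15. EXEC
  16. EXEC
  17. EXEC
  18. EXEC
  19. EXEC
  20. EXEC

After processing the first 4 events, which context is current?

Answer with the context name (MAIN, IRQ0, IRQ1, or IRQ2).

Answer: MAIN

Derivation:
Event 1 (EXEC): [MAIN] PC=0: INC 5 -> ACC=5
Event 2 (INT 1): INT 1 arrives: push (MAIN, PC=1), enter IRQ1 at PC=0 (depth now 1)
Event 3 (EXEC): [IRQ1] PC=0: INC 4 -> ACC=9
Event 4 (EXEC): [IRQ1] PC=1: IRET -> resume MAIN at PC=1 (depth now 0)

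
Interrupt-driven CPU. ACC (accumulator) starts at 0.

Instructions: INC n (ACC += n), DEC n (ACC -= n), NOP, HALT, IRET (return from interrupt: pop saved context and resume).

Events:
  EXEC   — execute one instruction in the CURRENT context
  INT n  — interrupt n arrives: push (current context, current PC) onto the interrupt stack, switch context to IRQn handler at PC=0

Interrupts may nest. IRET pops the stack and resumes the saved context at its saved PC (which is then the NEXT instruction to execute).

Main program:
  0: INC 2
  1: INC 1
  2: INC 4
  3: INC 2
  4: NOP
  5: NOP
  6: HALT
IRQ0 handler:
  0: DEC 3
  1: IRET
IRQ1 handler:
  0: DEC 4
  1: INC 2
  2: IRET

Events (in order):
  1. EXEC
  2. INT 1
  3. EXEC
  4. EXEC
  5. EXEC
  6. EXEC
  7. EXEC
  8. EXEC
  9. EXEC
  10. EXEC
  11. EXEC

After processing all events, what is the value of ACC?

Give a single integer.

Event 1 (EXEC): [MAIN] PC=0: INC 2 -> ACC=2
Event 2 (INT 1): INT 1 arrives: push (MAIN, PC=1), enter IRQ1 at PC=0 (depth now 1)
Event 3 (EXEC): [IRQ1] PC=0: DEC 4 -> ACC=-2
Event 4 (EXEC): [IRQ1] PC=1: INC 2 -> ACC=0
Event 5 (EXEC): [IRQ1] PC=2: IRET -> resume MAIN at PC=1 (depth now 0)
Event 6 (EXEC): [MAIN] PC=1: INC 1 -> ACC=1
Event 7 (EXEC): [MAIN] PC=2: INC 4 -> ACC=5
Event 8 (EXEC): [MAIN] PC=3: INC 2 -> ACC=7
Event 9 (EXEC): [MAIN] PC=4: NOP
Event 10 (EXEC): [MAIN] PC=5: NOP
Event 11 (EXEC): [MAIN] PC=6: HALT

Answer: 7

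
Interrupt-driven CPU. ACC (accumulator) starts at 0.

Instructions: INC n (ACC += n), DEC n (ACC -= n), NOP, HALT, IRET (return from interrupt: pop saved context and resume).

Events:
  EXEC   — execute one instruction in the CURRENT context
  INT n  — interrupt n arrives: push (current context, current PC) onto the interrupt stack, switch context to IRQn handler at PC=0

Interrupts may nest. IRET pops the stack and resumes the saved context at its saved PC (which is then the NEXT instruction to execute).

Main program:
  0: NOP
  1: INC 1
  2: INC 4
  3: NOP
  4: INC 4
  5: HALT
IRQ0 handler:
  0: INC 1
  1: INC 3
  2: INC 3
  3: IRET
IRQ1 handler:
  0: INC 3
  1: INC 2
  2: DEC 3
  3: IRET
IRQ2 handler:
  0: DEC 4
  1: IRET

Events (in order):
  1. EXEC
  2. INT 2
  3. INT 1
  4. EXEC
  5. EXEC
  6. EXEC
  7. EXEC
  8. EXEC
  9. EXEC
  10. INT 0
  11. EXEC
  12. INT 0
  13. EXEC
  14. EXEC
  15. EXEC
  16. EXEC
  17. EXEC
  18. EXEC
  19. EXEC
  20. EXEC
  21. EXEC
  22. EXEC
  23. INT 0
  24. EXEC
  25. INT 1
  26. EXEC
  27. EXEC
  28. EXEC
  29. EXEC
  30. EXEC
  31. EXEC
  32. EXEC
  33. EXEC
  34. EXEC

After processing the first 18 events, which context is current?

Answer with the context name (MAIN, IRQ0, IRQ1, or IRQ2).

Answer: IRQ0

Derivation:
Event 1 (EXEC): [MAIN] PC=0: NOP
Event 2 (INT 2): INT 2 arrives: push (MAIN, PC=1), enter IRQ2 at PC=0 (depth now 1)
Event 3 (INT 1): INT 1 arrives: push (IRQ2, PC=0), enter IRQ1 at PC=0 (depth now 2)
Event 4 (EXEC): [IRQ1] PC=0: INC 3 -> ACC=3
Event 5 (EXEC): [IRQ1] PC=1: INC 2 -> ACC=5
Event 6 (EXEC): [IRQ1] PC=2: DEC 3 -> ACC=2
Event 7 (EXEC): [IRQ1] PC=3: IRET -> resume IRQ2 at PC=0 (depth now 1)
Event 8 (EXEC): [IRQ2] PC=0: DEC 4 -> ACC=-2
Event 9 (EXEC): [IRQ2] PC=1: IRET -> resume MAIN at PC=1 (depth now 0)
Event 10 (INT 0): INT 0 arrives: push (MAIN, PC=1), enter IRQ0 at PC=0 (depth now 1)
Event 11 (EXEC): [IRQ0] PC=0: INC 1 -> ACC=-1
Event 12 (INT 0): INT 0 arrives: push (IRQ0, PC=1), enter IRQ0 at PC=0 (depth now 2)
Event 13 (EXEC): [IRQ0] PC=0: INC 1 -> ACC=0
Event 14 (EXEC): [IRQ0] PC=1: INC 3 -> ACC=3
Event 15 (EXEC): [IRQ0] PC=2: INC 3 -> ACC=6
Event 16 (EXEC): [IRQ0] PC=3: IRET -> resume IRQ0 at PC=1 (depth now 1)
Event 17 (EXEC): [IRQ0] PC=1: INC 3 -> ACC=9
Event 18 (EXEC): [IRQ0] PC=2: INC 3 -> ACC=12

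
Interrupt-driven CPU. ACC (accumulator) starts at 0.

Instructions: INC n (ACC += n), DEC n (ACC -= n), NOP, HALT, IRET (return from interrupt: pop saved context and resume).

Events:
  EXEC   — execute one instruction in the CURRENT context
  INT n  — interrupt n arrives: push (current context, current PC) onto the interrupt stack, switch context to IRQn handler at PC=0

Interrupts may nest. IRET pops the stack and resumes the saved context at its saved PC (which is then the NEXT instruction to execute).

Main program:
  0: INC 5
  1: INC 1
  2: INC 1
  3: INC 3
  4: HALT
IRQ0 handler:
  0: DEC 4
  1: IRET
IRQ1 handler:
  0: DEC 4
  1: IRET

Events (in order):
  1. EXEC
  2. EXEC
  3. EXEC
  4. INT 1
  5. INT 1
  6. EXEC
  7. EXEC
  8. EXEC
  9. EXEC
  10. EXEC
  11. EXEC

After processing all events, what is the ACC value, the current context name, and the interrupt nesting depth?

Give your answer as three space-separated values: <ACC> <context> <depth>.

Answer: 2 MAIN 0

Derivation:
Event 1 (EXEC): [MAIN] PC=0: INC 5 -> ACC=5
Event 2 (EXEC): [MAIN] PC=1: INC 1 -> ACC=6
Event 3 (EXEC): [MAIN] PC=2: INC 1 -> ACC=7
Event 4 (INT 1): INT 1 arrives: push (MAIN, PC=3), enter IRQ1 at PC=0 (depth now 1)
Event 5 (INT 1): INT 1 arrives: push (IRQ1, PC=0), enter IRQ1 at PC=0 (depth now 2)
Event 6 (EXEC): [IRQ1] PC=0: DEC 4 -> ACC=3
Event 7 (EXEC): [IRQ1] PC=1: IRET -> resume IRQ1 at PC=0 (depth now 1)
Event 8 (EXEC): [IRQ1] PC=0: DEC 4 -> ACC=-1
Event 9 (EXEC): [IRQ1] PC=1: IRET -> resume MAIN at PC=3 (depth now 0)
Event 10 (EXEC): [MAIN] PC=3: INC 3 -> ACC=2
Event 11 (EXEC): [MAIN] PC=4: HALT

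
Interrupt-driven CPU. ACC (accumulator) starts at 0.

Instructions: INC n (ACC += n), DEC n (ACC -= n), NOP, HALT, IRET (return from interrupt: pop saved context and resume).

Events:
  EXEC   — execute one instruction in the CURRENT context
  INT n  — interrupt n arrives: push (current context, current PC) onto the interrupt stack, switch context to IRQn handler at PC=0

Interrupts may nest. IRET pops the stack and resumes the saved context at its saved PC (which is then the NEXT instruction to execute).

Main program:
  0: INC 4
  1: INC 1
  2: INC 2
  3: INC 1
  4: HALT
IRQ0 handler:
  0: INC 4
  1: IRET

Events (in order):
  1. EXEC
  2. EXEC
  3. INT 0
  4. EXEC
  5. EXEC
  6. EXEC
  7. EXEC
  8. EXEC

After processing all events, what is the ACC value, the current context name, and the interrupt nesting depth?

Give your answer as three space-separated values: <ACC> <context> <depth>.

Answer: 12 MAIN 0

Derivation:
Event 1 (EXEC): [MAIN] PC=0: INC 4 -> ACC=4
Event 2 (EXEC): [MAIN] PC=1: INC 1 -> ACC=5
Event 3 (INT 0): INT 0 arrives: push (MAIN, PC=2), enter IRQ0 at PC=0 (depth now 1)
Event 4 (EXEC): [IRQ0] PC=0: INC 4 -> ACC=9
Event 5 (EXEC): [IRQ0] PC=1: IRET -> resume MAIN at PC=2 (depth now 0)
Event 6 (EXEC): [MAIN] PC=2: INC 2 -> ACC=11
Event 7 (EXEC): [MAIN] PC=3: INC 1 -> ACC=12
Event 8 (EXEC): [MAIN] PC=4: HALT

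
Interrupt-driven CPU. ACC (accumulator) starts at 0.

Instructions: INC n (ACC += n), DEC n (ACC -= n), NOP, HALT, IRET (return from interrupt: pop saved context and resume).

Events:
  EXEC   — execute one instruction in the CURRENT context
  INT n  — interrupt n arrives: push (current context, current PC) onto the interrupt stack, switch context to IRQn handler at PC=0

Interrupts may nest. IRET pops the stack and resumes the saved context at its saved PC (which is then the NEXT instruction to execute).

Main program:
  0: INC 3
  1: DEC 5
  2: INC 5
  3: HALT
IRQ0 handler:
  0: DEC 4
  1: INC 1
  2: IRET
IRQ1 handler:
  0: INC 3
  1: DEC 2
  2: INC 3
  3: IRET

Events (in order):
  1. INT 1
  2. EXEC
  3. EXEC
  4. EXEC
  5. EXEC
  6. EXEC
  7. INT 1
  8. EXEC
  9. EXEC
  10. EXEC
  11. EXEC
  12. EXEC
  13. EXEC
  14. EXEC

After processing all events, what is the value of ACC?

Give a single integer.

Event 1 (INT 1): INT 1 arrives: push (MAIN, PC=0), enter IRQ1 at PC=0 (depth now 1)
Event 2 (EXEC): [IRQ1] PC=0: INC 3 -> ACC=3
Event 3 (EXEC): [IRQ1] PC=1: DEC 2 -> ACC=1
Event 4 (EXEC): [IRQ1] PC=2: INC 3 -> ACC=4
Event 5 (EXEC): [IRQ1] PC=3: IRET -> resume MAIN at PC=0 (depth now 0)
Event 6 (EXEC): [MAIN] PC=0: INC 3 -> ACC=7
Event 7 (INT 1): INT 1 arrives: push (MAIN, PC=1), enter IRQ1 at PC=0 (depth now 1)
Event 8 (EXEC): [IRQ1] PC=0: INC 3 -> ACC=10
Event 9 (EXEC): [IRQ1] PC=1: DEC 2 -> ACC=8
Event 10 (EXEC): [IRQ1] PC=2: INC 3 -> ACC=11
Event 11 (EXEC): [IRQ1] PC=3: IRET -> resume MAIN at PC=1 (depth now 0)
Event 12 (EXEC): [MAIN] PC=1: DEC 5 -> ACC=6
Event 13 (EXEC): [MAIN] PC=2: INC 5 -> ACC=11
Event 14 (EXEC): [MAIN] PC=3: HALT

Answer: 11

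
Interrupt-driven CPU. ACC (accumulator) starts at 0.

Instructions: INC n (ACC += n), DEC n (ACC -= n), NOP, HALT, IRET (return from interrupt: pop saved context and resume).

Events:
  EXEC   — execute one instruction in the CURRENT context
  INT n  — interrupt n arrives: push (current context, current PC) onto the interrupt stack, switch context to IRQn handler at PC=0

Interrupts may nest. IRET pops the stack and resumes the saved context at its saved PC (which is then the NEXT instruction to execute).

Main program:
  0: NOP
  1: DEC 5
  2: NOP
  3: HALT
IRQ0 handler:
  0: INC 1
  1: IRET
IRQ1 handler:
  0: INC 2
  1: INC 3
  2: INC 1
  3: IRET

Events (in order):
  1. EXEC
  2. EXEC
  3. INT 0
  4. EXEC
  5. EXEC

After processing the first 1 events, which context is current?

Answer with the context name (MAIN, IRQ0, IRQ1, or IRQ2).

Event 1 (EXEC): [MAIN] PC=0: NOP

Answer: MAIN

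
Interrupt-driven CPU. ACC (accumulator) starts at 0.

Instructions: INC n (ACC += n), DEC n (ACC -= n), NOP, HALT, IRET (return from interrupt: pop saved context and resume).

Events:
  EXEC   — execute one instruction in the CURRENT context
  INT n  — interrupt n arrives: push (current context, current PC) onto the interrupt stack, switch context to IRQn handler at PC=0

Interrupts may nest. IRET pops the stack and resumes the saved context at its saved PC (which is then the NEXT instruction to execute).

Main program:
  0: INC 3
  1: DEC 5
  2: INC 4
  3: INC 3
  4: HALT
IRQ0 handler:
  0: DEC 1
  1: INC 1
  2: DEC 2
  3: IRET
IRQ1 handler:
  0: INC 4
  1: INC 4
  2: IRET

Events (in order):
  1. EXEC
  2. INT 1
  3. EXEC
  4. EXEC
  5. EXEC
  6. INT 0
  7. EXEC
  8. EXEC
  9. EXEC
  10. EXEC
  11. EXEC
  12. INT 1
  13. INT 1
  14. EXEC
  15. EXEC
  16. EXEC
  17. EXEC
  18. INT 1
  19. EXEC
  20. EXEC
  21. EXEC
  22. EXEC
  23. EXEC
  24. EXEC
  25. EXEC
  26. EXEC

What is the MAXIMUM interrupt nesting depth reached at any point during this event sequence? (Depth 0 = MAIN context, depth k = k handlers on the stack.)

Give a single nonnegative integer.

Event 1 (EXEC): [MAIN] PC=0: INC 3 -> ACC=3 [depth=0]
Event 2 (INT 1): INT 1 arrives: push (MAIN, PC=1), enter IRQ1 at PC=0 (depth now 1) [depth=1]
Event 3 (EXEC): [IRQ1] PC=0: INC 4 -> ACC=7 [depth=1]
Event 4 (EXEC): [IRQ1] PC=1: INC 4 -> ACC=11 [depth=1]
Event 5 (EXEC): [IRQ1] PC=2: IRET -> resume MAIN at PC=1 (depth now 0) [depth=0]
Event 6 (INT 0): INT 0 arrives: push (MAIN, PC=1), enter IRQ0 at PC=0 (depth now 1) [depth=1]
Event 7 (EXEC): [IRQ0] PC=0: DEC 1 -> ACC=10 [depth=1]
Event 8 (EXEC): [IRQ0] PC=1: INC 1 -> ACC=11 [depth=1]
Event 9 (EXEC): [IRQ0] PC=2: DEC 2 -> ACC=9 [depth=1]
Event 10 (EXEC): [IRQ0] PC=3: IRET -> resume MAIN at PC=1 (depth now 0) [depth=0]
Event 11 (EXEC): [MAIN] PC=1: DEC 5 -> ACC=4 [depth=0]
Event 12 (INT 1): INT 1 arrives: push (MAIN, PC=2), enter IRQ1 at PC=0 (depth now 1) [depth=1]
Event 13 (INT 1): INT 1 arrives: push (IRQ1, PC=0), enter IRQ1 at PC=0 (depth now 2) [depth=2]
Event 14 (EXEC): [IRQ1] PC=0: INC 4 -> ACC=8 [depth=2]
Event 15 (EXEC): [IRQ1] PC=1: INC 4 -> ACC=12 [depth=2]
Event 16 (EXEC): [IRQ1] PC=2: IRET -> resume IRQ1 at PC=0 (depth now 1) [depth=1]
Event 17 (EXEC): [IRQ1] PC=0: INC 4 -> ACC=16 [depth=1]
Event 18 (INT 1): INT 1 arrives: push (IRQ1, PC=1), enter IRQ1 at PC=0 (depth now 2) [depth=2]
Event 19 (EXEC): [IRQ1] PC=0: INC 4 -> ACC=20 [depth=2]
Event 20 (EXEC): [IRQ1] PC=1: INC 4 -> ACC=24 [depth=2]
Event 21 (EXEC): [IRQ1] PC=2: IRET -> resume IRQ1 at PC=1 (depth now 1) [depth=1]
Event 22 (EXEC): [IRQ1] PC=1: INC 4 -> ACC=28 [depth=1]
Event 23 (EXEC): [IRQ1] PC=2: IRET -> resume MAIN at PC=2 (depth now 0) [depth=0]
Event 24 (EXEC): [MAIN] PC=2: INC 4 -> ACC=32 [depth=0]
Event 25 (EXEC): [MAIN] PC=3: INC 3 -> ACC=35 [depth=0]
Event 26 (EXEC): [MAIN] PC=4: HALT [depth=0]
Max depth observed: 2

Answer: 2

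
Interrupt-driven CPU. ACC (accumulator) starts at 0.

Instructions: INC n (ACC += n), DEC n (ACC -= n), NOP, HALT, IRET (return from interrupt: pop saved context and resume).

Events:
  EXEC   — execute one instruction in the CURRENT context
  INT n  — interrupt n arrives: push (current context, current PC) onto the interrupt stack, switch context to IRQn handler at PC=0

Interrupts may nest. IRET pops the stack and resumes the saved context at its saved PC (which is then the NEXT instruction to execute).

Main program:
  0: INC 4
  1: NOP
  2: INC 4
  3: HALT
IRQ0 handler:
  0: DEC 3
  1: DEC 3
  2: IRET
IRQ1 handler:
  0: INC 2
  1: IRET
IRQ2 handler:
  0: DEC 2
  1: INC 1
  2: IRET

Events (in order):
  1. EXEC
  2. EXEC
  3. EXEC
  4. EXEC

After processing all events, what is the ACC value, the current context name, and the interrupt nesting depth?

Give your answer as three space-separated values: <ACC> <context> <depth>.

Event 1 (EXEC): [MAIN] PC=0: INC 4 -> ACC=4
Event 2 (EXEC): [MAIN] PC=1: NOP
Event 3 (EXEC): [MAIN] PC=2: INC 4 -> ACC=8
Event 4 (EXEC): [MAIN] PC=3: HALT

Answer: 8 MAIN 0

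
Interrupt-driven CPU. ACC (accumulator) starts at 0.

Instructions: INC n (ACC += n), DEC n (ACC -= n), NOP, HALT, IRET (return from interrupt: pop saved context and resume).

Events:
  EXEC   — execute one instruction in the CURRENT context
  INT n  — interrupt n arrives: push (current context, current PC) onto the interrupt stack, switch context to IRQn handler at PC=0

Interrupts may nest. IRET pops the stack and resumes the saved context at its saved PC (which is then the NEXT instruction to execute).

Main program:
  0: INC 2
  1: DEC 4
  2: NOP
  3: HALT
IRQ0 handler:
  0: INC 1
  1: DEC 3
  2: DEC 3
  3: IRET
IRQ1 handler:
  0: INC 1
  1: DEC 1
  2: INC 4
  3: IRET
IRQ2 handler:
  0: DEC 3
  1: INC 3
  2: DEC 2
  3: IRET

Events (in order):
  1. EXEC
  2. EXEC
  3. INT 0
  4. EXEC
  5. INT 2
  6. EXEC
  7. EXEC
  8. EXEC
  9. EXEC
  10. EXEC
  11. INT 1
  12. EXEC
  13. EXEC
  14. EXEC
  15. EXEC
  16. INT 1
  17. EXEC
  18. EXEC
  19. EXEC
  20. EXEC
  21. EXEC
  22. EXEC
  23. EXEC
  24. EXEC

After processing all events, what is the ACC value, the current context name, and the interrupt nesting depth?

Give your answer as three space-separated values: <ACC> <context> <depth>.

Answer: -1 MAIN 0

Derivation:
Event 1 (EXEC): [MAIN] PC=0: INC 2 -> ACC=2
Event 2 (EXEC): [MAIN] PC=1: DEC 4 -> ACC=-2
Event 3 (INT 0): INT 0 arrives: push (MAIN, PC=2), enter IRQ0 at PC=0 (depth now 1)
Event 4 (EXEC): [IRQ0] PC=0: INC 1 -> ACC=-1
Event 5 (INT 2): INT 2 arrives: push (IRQ0, PC=1), enter IRQ2 at PC=0 (depth now 2)
Event 6 (EXEC): [IRQ2] PC=0: DEC 3 -> ACC=-4
Event 7 (EXEC): [IRQ2] PC=1: INC 3 -> ACC=-1
Event 8 (EXEC): [IRQ2] PC=2: DEC 2 -> ACC=-3
Event 9 (EXEC): [IRQ2] PC=3: IRET -> resume IRQ0 at PC=1 (depth now 1)
Event 10 (EXEC): [IRQ0] PC=1: DEC 3 -> ACC=-6
Event 11 (INT 1): INT 1 arrives: push (IRQ0, PC=2), enter IRQ1 at PC=0 (depth now 2)
Event 12 (EXEC): [IRQ1] PC=0: INC 1 -> ACC=-5
Event 13 (EXEC): [IRQ1] PC=1: DEC 1 -> ACC=-6
Event 14 (EXEC): [IRQ1] PC=2: INC 4 -> ACC=-2
Event 15 (EXEC): [IRQ1] PC=3: IRET -> resume IRQ0 at PC=2 (depth now 1)
Event 16 (INT 1): INT 1 arrives: push (IRQ0, PC=2), enter IRQ1 at PC=0 (depth now 2)
Event 17 (EXEC): [IRQ1] PC=0: INC 1 -> ACC=-1
Event 18 (EXEC): [IRQ1] PC=1: DEC 1 -> ACC=-2
Event 19 (EXEC): [IRQ1] PC=2: INC 4 -> ACC=2
Event 20 (EXEC): [IRQ1] PC=3: IRET -> resume IRQ0 at PC=2 (depth now 1)
Event 21 (EXEC): [IRQ0] PC=2: DEC 3 -> ACC=-1
Event 22 (EXEC): [IRQ0] PC=3: IRET -> resume MAIN at PC=2 (depth now 0)
Event 23 (EXEC): [MAIN] PC=2: NOP
Event 24 (EXEC): [MAIN] PC=3: HALT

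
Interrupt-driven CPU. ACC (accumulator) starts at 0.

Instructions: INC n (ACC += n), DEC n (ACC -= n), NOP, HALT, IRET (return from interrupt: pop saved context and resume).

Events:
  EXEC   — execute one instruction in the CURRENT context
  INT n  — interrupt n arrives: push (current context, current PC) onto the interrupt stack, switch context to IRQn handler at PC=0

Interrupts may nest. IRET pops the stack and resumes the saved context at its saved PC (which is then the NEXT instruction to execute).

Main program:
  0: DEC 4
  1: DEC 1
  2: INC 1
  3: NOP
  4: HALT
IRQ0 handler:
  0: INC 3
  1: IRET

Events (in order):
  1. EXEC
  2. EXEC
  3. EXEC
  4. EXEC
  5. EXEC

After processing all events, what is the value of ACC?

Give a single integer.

Answer: -4

Derivation:
Event 1 (EXEC): [MAIN] PC=0: DEC 4 -> ACC=-4
Event 2 (EXEC): [MAIN] PC=1: DEC 1 -> ACC=-5
Event 3 (EXEC): [MAIN] PC=2: INC 1 -> ACC=-4
Event 4 (EXEC): [MAIN] PC=3: NOP
Event 5 (EXEC): [MAIN] PC=4: HALT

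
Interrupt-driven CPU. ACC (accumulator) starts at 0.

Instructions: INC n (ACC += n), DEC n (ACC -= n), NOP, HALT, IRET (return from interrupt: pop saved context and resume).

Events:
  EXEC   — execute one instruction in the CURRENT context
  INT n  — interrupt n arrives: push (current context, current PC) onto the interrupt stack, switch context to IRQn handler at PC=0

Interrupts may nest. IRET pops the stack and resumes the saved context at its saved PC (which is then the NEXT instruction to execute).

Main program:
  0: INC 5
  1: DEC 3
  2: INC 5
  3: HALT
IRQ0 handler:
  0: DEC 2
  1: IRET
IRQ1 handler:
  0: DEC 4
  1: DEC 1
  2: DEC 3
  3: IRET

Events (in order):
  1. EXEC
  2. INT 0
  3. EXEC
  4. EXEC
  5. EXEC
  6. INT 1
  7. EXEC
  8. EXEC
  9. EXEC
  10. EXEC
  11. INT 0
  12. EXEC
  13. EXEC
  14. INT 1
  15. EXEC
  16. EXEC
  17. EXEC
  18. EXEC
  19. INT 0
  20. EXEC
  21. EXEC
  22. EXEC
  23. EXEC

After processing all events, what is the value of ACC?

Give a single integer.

Answer: -15

Derivation:
Event 1 (EXEC): [MAIN] PC=0: INC 5 -> ACC=5
Event 2 (INT 0): INT 0 arrives: push (MAIN, PC=1), enter IRQ0 at PC=0 (depth now 1)
Event 3 (EXEC): [IRQ0] PC=0: DEC 2 -> ACC=3
Event 4 (EXEC): [IRQ0] PC=1: IRET -> resume MAIN at PC=1 (depth now 0)
Event 5 (EXEC): [MAIN] PC=1: DEC 3 -> ACC=0
Event 6 (INT 1): INT 1 arrives: push (MAIN, PC=2), enter IRQ1 at PC=0 (depth now 1)
Event 7 (EXEC): [IRQ1] PC=0: DEC 4 -> ACC=-4
Event 8 (EXEC): [IRQ1] PC=1: DEC 1 -> ACC=-5
Event 9 (EXEC): [IRQ1] PC=2: DEC 3 -> ACC=-8
Event 10 (EXEC): [IRQ1] PC=3: IRET -> resume MAIN at PC=2 (depth now 0)
Event 11 (INT 0): INT 0 arrives: push (MAIN, PC=2), enter IRQ0 at PC=0 (depth now 1)
Event 12 (EXEC): [IRQ0] PC=0: DEC 2 -> ACC=-10
Event 13 (EXEC): [IRQ0] PC=1: IRET -> resume MAIN at PC=2 (depth now 0)
Event 14 (INT 1): INT 1 arrives: push (MAIN, PC=2), enter IRQ1 at PC=0 (depth now 1)
Event 15 (EXEC): [IRQ1] PC=0: DEC 4 -> ACC=-14
Event 16 (EXEC): [IRQ1] PC=1: DEC 1 -> ACC=-15
Event 17 (EXEC): [IRQ1] PC=2: DEC 3 -> ACC=-18
Event 18 (EXEC): [IRQ1] PC=3: IRET -> resume MAIN at PC=2 (depth now 0)
Event 19 (INT 0): INT 0 arrives: push (MAIN, PC=2), enter IRQ0 at PC=0 (depth now 1)
Event 20 (EXEC): [IRQ0] PC=0: DEC 2 -> ACC=-20
Event 21 (EXEC): [IRQ0] PC=1: IRET -> resume MAIN at PC=2 (depth now 0)
Event 22 (EXEC): [MAIN] PC=2: INC 5 -> ACC=-15
Event 23 (EXEC): [MAIN] PC=3: HALT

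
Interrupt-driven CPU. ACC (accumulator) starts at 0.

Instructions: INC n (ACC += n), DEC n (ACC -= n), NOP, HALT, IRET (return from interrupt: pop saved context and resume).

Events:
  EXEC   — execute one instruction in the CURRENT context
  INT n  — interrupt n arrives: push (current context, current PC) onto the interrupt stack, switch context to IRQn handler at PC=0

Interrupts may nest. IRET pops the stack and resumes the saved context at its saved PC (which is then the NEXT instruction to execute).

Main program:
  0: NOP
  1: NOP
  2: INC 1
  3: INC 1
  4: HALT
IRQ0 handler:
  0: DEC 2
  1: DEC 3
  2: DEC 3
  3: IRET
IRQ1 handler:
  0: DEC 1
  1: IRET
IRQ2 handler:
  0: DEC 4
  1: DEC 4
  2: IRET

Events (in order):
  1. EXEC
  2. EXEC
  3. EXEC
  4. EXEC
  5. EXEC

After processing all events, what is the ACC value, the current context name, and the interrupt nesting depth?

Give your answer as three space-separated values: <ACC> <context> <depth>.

Answer: 2 MAIN 0

Derivation:
Event 1 (EXEC): [MAIN] PC=0: NOP
Event 2 (EXEC): [MAIN] PC=1: NOP
Event 3 (EXEC): [MAIN] PC=2: INC 1 -> ACC=1
Event 4 (EXEC): [MAIN] PC=3: INC 1 -> ACC=2
Event 5 (EXEC): [MAIN] PC=4: HALT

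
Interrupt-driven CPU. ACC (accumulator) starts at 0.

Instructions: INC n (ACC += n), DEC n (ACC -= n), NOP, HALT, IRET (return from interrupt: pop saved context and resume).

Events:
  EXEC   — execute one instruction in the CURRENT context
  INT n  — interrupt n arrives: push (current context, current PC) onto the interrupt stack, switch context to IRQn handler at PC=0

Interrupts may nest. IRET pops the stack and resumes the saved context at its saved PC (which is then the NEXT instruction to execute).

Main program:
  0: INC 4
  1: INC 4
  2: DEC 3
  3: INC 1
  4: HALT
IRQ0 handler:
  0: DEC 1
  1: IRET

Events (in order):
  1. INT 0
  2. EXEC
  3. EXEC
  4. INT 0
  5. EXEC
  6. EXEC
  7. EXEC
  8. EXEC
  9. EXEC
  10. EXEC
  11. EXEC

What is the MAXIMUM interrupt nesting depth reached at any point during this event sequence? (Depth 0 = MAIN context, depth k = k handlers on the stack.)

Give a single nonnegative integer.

Answer: 1

Derivation:
Event 1 (INT 0): INT 0 arrives: push (MAIN, PC=0), enter IRQ0 at PC=0 (depth now 1) [depth=1]
Event 2 (EXEC): [IRQ0] PC=0: DEC 1 -> ACC=-1 [depth=1]
Event 3 (EXEC): [IRQ0] PC=1: IRET -> resume MAIN at PC=0 (depth now 0) [depth=0]
Event 4 (INT 0): INT 0 arrives: push (MAIN, PC=0), enter IRQ0 at PC=0 (depth now 1) [depth=1]
Event 5 (EXEC): [IRQ0] PC=0: DEC 1 -> ACC=-2 [depth=1]
Event 6 (EXEC): [IRQ0] PC=1: IRET -> resume MAIN at PC=0 (depth now 0) [depth=0]
Event 7 (EXEC): [MAIN] PC=0: INC 4 -> ACC=2 [depth=0]
Event 8 (EXEC): [MAIN] PC=1: INC 4 -> ACC=6 [depth=0]
Event 9 (EXEC): [MAIN] PC=2: DEC 3 -> ACC=3 [depth=0]
Event 10 (EXEC): [MAIN] PC=3: INC 1 -> ACC=4 [depth=0]
Event 11 (EXEC): [MAIN] PC=4: HALT [depth=0]
Max depth observed: 1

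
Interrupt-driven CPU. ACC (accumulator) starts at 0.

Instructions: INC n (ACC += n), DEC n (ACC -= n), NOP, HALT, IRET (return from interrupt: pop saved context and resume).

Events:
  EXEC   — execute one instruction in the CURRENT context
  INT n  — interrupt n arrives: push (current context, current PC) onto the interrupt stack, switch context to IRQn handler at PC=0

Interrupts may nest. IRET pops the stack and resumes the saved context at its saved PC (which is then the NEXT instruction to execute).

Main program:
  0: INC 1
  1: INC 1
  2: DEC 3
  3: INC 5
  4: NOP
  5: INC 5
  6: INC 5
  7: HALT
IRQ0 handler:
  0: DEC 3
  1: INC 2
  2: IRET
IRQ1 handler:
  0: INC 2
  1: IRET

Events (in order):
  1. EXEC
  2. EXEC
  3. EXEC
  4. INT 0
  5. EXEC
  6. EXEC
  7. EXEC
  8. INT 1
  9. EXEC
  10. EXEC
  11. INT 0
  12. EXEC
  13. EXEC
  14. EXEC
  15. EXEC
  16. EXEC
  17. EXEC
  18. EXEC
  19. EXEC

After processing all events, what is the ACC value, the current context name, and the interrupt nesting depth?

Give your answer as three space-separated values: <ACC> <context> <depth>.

Event 1 (EXEC): [MAIN] PC=0: INC 1 -> ACC=1
Event 2 (EXEC): [MAIN] PC=1: INC 1 -> ACC=2
Event 3 (EXEC): [MAIN] PC=2: DEC 3 -> ACC=-1
Event 4 (INT 0): INT 0 arrives: push (MAIN, PC=3), enter IRQ0 at PC=0 (depth now 1)
Event 5 (EXEC): [IRQ0] PC=0: DEC 3 -> ACC=-4
Event 6 (EXEC): [IRQ0] PC=1: INC 2 -> ACC=-2
Event 7 (EXEC): [IRQ0] PC=2: IRET -> resume MAIN at PC=3 (depth now 0)
Event 8 (INT 1): INT 1 arrives: push (MAIN, PC=3), enter IRQ1 at PC=0 (depth now 1)
Event 9 (EXEC): [IRQ1] PC=0: INC 2 -> ACC=0
Event 10 (EXEC): [IRQ1] PC=1: IRET -> resume MAIN at PC=3 (depth now 0)
Event 11 (INT 0): INT 0 arrives: push (MAIN, PC=3), enter IRQ0 at PC=0 (depth now 1)
Event 12 (EXEC): [IRQ0] PC=0: DEC 3 -> ACC=-3
Event 13 (EXEC): [IRQ0] PC=1: INC 2 -> ACC=-1
Event 14 (EXEC): [IRQ0] PC=2: IRET -> resume MAIN at PC=3 (depth now 0)
Event 15 (EXEC): [MAIN] PC=3: INC 5 -> ACC=4
Event 16 (EXEC): [MAIN] PC=4: NOP
Event 17 (EXEC): [MAIN] PC=5: INC 5 -> ACC=9
Event 18 (EXEC): [MAIN] PC=6: INC 5 -> ACC=14
Event 19 (EXEC): [MAIN] PC=7: HALT

Answer: 14 MAIN 0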